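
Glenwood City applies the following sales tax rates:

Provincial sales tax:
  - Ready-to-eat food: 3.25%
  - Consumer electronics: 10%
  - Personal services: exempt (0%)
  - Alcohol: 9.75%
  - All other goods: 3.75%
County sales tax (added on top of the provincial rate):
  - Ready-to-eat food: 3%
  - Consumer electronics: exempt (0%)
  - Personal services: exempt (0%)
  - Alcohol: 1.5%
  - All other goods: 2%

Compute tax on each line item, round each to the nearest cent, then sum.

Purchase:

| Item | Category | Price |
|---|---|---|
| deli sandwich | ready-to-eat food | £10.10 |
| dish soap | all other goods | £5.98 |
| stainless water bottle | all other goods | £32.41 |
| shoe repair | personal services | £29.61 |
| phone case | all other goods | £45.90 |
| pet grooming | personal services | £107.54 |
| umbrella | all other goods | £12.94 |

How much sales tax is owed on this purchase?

£6.21

Deli sandwich £10.10: ready-to-eat food → 3.25% + 3% county = 6.25% → £0.63
Dish soap £5.98: all other goods → 3.75% + 2% county = 5.75% → £0.34
Stainless water bottle £32.41: all other goods → 3.75% + 2% county = 5.75% → £1.86
Shoe repair £29.61: personal services → 0% + 0% county = 0% → £0.00
Phone case £45.90: all other goods → 3.75% + 2% county = 5.75% → £2.64
Pet grooming £107.54: personal services → 0% + 0% county = 0% → £0.00
Umbrella £12.94: all other goods → 3.75% + 2% county = 5.75% → £0.74
Total tax = £0.63 + £0.34 + £1.86 + £2.64 + £0.74 = £6.21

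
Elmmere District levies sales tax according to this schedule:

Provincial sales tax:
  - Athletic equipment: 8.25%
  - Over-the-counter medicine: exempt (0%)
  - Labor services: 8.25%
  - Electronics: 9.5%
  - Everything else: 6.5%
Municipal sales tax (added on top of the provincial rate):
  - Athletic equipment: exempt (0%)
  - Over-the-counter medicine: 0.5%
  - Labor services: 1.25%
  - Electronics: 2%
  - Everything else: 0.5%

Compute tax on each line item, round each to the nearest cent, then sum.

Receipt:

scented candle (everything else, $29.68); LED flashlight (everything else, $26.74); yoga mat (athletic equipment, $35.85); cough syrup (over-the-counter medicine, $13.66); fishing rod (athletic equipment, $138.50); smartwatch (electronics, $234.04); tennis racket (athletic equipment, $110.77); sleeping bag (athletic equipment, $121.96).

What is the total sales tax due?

$64.52

Scented candle $29.68: everything else → 6.5% + 0.5% municipal = 7% → $2.08
LED flashlight $26.74: everything else → 6.5% + 0.5% municipal = 7% → $1.87
Yoga mat $35.85: athletic equipment → 8.25% + 0% municipal = 8.25% → $2.96
Cough syrup $13.66: over-the-counter medicine → 0% + 0.5% municipal = 0.5% → $0.07
Fishing rod $138.50: athletic equipment → 8.25% + 0% municipal = 8.25% → $11.43
Smartwatch $234.04: electronics → 9.5% + 2% municipal = 11.5% → $26.91
Tennis racket $110.77: athletic equipment → 8.25% + 0% municipal = 8.25% → $9.14
Sleeping bag $121.96: athletic equipment → 8.25% + 0% municipal = 8.25% → $10.06
Total tax = $2.08 + $1.87 + $2.96 + $0.07 + $11.43 + $26.91 + $9.14 + $10.06 = $64.52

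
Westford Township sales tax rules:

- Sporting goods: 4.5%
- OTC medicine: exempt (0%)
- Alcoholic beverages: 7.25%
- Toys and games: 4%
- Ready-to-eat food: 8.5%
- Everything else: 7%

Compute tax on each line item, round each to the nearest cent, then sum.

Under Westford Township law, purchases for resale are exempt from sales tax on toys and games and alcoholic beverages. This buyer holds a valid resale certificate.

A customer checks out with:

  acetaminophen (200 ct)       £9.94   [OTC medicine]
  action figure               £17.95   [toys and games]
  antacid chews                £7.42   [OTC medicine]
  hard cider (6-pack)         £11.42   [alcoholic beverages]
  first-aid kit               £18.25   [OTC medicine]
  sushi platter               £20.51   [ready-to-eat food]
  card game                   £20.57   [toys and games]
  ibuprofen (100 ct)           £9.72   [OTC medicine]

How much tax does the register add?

£1.74

Acetaminophen (200 ct) £9.94: OTC medicine → 0% → £0.00
Action figure £17.95: toys and games, buyer-exempt → 0% → £0.00
Antacid chews £7.42: OTC medicine → 0% → £0.00
Hard cider (6-pack) £11.42: alcoholic beverages, buyer-exempt → 0% → £0.00
First-aid kit £18.25: OTC medicine → 0% → £0.00
Sushi platter £20.51: ready-to-eat food → 8.5% → £1.74
Card game £20.57: toys and games, buyer-exempt → 0% → £0.00
Ibuprofen (100 ct) £9.72: OTC medicine → 0% → £0.00
Total tax = £1.74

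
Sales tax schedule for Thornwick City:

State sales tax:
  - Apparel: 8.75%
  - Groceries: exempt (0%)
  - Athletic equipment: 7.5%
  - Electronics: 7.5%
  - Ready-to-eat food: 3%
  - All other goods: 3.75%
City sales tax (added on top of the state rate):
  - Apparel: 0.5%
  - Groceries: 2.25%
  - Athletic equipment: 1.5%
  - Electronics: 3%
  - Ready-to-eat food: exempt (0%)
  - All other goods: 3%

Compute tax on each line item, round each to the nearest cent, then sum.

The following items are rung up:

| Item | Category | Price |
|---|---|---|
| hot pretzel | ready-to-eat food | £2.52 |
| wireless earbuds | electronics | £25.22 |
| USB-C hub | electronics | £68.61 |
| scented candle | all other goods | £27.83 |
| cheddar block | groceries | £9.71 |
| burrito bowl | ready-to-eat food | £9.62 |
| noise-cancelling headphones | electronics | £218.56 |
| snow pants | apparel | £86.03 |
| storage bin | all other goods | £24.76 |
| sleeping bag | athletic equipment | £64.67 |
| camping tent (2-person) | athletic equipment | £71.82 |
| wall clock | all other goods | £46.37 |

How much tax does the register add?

£60.31

Hot pretzel £2.52: ready-to-eat food → 3% + 0% city = 3% → £0.08
Wireless earbuds £25.22: electronics → 7.5% + 3% city = 10.5% → £2.65
USB-C hub £68.61: electronics → 7.5% + 3% city = 10.5% → £7.20
Scented candle £27.83: all other goods → 3.75% + 3% city = 6.75% → £1.88
Cheddar block £9.71: groceries → 0% + 2.25% city = 2.25% → £0.22
Burrito bowl £9.62: ready-to-eat food → 3% + 0% city = 3% → £0.29
Noise-cancelling headphones £218.56: electronics → 7.5% + 3% city = 10.5% → £22.95
Snow pants £86.03: apparel → 8.75% + 0.5% city = 9.25% → £7.96
Storage bin £24.76: all other goods → 3.75% + 3% city = 6.75% → £1.67
Sleeping bag £64.67: athletic equipment → 7.5% + 1.5% city = 9% → £5.82
Camping tent (2-person) £71.82: athletic equipment → 7.5% + 1.5% city = 9% → £6.46
Wall clock £46.37: all other goods → 3.75% + 3% city = 6.75% → £3.13
Total tax = £0.08 + £2.65 + £7.20 + £1.88 + £0.22 + £0.29 + £22.95 + £7.96 + £1.67 + £5.82 + £6.46 + £3.13 = £60.31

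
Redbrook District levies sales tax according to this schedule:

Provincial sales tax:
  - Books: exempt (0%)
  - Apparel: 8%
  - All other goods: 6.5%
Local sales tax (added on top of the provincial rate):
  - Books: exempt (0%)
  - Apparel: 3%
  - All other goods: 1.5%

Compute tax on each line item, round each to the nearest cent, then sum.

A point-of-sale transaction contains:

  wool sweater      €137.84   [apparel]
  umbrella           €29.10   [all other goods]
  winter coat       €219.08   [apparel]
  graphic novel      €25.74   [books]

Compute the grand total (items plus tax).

Wool sweater €137.84: apparel → 8% + 3% local = 11% → €15.16
Umbrella €29.10: all other goods → 6.5% + 1.5% local = 8% → €2.33
Winter coat €219.08: apparel → 8% + 3% local = 11% → €24.10
Graphic novel €25.74: books → 0% + 0% local = 0% → €0.00
Subtotal = €411.76; tax = €41.59; total due = €453.35

€453.35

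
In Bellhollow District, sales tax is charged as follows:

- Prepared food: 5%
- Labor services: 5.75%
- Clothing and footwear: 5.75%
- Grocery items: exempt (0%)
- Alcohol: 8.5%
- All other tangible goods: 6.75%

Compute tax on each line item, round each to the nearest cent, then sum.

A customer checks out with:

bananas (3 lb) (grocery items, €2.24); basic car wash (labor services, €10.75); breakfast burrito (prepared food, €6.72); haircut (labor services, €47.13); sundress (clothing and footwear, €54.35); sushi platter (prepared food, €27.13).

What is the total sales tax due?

€8.16

Bananas (3 lb) €2.24: grocery items → 0% → €0.00
Basic car wash €10.75: labor services → 5.75% → €0.62
Breakfast burrito €6.72: prepared food → 5% → €0.34
Haircut €47.13: labor services → 5.75% → €2.71
Sundress €54.35: clothing and footwear → 5.75% → €3.13
Sushi platter €27.13: prepared food → 5% → €1.36
Total tax = €0.62 + €0.34 + €2.71 + €3.13 + €1.36 = €8.16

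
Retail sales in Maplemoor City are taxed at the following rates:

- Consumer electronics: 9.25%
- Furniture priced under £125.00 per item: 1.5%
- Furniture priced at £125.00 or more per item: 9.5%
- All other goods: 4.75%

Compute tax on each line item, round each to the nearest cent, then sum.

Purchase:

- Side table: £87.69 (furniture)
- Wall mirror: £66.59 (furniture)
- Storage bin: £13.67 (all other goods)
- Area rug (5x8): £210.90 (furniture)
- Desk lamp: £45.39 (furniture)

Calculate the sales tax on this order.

Side table £87.69: furniture, under £125.00 → 1.5% → £1.32
Wall mirror £66.59: furniture, under £125.00 → 1.5% → £1.00
Storage bin £13.67: all other goods → 4.75% → £0.65
Area rug (5x8) £210.90: furniture, £125.00 or more → 9.5% → £20.04
Desk lamp £45.39: furniture, under £125.00 → 1.5% → £0.68
Total tax = £1.32 + £1.00 + £0.65 + £20.04 + £0.68 = £23.69

£23.69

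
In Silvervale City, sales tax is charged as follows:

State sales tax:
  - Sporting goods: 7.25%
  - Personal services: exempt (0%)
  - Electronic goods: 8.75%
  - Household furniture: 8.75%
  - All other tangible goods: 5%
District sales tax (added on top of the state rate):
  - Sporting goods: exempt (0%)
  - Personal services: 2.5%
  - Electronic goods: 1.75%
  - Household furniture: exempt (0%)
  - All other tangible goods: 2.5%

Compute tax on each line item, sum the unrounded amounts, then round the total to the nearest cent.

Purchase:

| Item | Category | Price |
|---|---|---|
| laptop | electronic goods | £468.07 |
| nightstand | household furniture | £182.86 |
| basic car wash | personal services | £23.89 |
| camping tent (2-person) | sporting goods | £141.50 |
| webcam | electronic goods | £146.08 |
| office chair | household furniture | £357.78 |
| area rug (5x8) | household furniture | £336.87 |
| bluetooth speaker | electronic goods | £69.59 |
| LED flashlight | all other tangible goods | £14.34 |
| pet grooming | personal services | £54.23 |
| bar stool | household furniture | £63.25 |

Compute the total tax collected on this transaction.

Laptop £468.07: electronic goods → 8.75% + 1.75% district = 10.5% → £49.14735
Nightstand £182.86: household furniture → 8.75% + 0% district = 8.75% → £16.00025
Basic car wash £23.89: personal services → 0% + 2.5% district = 2.5% → £0.59725
Camping tent (2-person) £141.50: sporting goods → 7.25% + 0% district = 7.25% → £10.25875
Webcam £146.08: electronic goods → 8.75% + 1.75% district = 10.5% → £15.3384
Office chair £357.78: household furniture → 8.75% + 0% district = 8.75% → £31.30575
Area rug (5x8) £336.87: household furniture → 8.75% + 0% district = 8.75% → £29.476125
Bluetooth speaker £69.59: electronic goods → 8.75% + 1.75% district = 10.5% → £7.30695
LED flashlight £14.34: all other tangible goods → 5% + 2.5% district = 7.5% → £1.0755
Pet grooming £54.23: personal services → 0% + 2.5% district = 2.5% → £1.35575
Bar stool £63.25: household furniture → 8.75% + 0% district = 8.75% → £5.534375
Unrounded tax sum = £167.39645 → £167.40

£167.40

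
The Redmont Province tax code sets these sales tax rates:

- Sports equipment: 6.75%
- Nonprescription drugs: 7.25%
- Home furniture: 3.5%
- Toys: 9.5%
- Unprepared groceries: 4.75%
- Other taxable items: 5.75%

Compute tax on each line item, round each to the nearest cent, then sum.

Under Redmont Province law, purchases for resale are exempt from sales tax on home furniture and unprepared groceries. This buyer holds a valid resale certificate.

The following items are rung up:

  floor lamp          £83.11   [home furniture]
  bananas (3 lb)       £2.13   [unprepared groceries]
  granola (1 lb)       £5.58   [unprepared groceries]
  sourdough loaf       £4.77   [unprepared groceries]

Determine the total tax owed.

Floor lamp £83.11: home furniture, buyer-exempt → 0% → £0.00
Bananas (3 lb) £2.13: unprepared groceries, buyer-exempt → 0% → £0.00
Granola (1 lb) £5.58: unprepared groceries, buyer-exempt → 0% → £0.00
Sourdough loaf £4.77: unprepared groceries, buyer-exempt → 0% → £0.00
Total tax = £0.00

£0.00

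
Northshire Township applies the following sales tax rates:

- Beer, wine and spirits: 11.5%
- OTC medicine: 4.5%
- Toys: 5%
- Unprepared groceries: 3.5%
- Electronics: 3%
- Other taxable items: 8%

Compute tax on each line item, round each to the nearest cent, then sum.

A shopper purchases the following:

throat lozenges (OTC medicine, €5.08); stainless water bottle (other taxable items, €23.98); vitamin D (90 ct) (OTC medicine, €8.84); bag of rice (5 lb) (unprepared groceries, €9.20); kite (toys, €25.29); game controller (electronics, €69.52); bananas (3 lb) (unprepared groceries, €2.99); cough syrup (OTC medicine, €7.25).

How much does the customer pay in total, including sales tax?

€158.80

Throat lozenges €5.08: OTC medicine → 4.5% → €0.23
Stainless water bottle €23.98: other taxable items → 8% → €1.92
Vitamin D (90 ct) €8.84: OTC medicine → 4.5% → €0.40
Bag of rice (5 lb) €9.20: unprepared groceries → 3.5% → €0.32
Kite €25.29: toys → 5% → €1.26
Game controller €69.52: electronics → 3% → €2.09
Bananas (3 lb) €2.99: unprepared groceries → 3.5% → €0.10
Cough syrup €7.25: OTC medicine → 4.5% → €0.33
Subtotal = €152.15; tax = €6.65; total due = €158.80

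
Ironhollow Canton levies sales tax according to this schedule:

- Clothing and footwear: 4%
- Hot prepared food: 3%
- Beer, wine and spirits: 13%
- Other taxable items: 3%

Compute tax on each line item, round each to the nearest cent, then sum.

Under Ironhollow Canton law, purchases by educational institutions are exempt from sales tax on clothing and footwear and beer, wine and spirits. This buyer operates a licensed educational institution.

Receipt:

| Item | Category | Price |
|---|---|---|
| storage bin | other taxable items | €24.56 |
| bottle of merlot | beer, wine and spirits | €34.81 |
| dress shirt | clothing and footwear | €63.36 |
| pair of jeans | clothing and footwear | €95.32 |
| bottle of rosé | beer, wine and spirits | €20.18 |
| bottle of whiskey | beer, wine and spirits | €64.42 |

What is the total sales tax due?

Storage bin €24.56: other taxable items → 3% → €0.74
Bottle of merlot €34.81: beer, wine and spirits, buyer-exempt → 0% → €0.00
Dress shirt €63.36: clothing and footwear, buyer-exempt → 0% → €0.00
Pair of jeans €95.32: clothing and footwear, buyer-exempt → 0% → €0.00
Bottle of rosé €20.18: beer, wine and spirits, buyer-exempt → 0% → €0.00
Bottle of whiskey €64.42: beer, wine and spirits, buyer-exempt → 0% → €0.00
Total tax = €0.74

€0.74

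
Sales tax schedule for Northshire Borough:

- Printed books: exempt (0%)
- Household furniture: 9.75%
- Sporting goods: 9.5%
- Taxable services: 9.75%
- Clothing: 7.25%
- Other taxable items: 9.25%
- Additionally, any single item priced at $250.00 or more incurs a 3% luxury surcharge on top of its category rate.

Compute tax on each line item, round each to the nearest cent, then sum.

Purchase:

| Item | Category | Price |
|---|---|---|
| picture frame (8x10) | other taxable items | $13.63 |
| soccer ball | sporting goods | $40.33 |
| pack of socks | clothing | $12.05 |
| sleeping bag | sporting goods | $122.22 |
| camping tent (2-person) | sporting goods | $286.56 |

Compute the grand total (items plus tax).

$528.18

Picture frame (8x10) $13.63: other taxable items → 9.25% → $1.26
Soccer ball $40.33: sporting goods → 9.5% → $3.83
Pack of socks $12.05: clothing → 7.25% → $0.87
Sleeping bag $122.22: sporting goods → 9.5% → $11.61
Camping tent (2-person) $286.56: sporting goods → 9.5% + 3% surcharge = 12.5% → $35.82
Subtotal = $474.79; tax = $53.39; total due = $528.18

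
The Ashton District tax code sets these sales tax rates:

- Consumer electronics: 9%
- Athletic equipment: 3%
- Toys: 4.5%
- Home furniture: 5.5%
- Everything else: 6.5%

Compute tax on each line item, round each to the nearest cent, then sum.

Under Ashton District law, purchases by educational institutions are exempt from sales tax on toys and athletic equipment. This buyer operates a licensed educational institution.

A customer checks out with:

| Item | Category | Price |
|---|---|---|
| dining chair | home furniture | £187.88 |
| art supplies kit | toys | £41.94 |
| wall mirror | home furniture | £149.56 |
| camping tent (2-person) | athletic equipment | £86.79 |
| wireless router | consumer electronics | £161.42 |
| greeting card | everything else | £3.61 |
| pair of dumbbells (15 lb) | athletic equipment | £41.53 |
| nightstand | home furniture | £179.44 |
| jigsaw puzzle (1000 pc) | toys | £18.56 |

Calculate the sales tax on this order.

£43.19

Dining chair £187.88: home furniture → 5.5% → £10.33
Art supplies kit £41.94: toys, buyer-exempt → 0% → £0.00
Wall mirror £149.56: home furniture → 5.5% → £8.23
Camping tent (2-person) £86.79: athletic equipment, buyer-exempt → 0% → £0.00
Wireless router £161.42: consumer electronics → 9% → £14.53
Greeting card £3.61: everything else → 6.5% → £0.23
Pair of dumbbells (15 lb) £41.53: athletic equipment, buyer-exempt → 0% → £0.00
Nightstand £179.44: home furniture → 5.5% → £9.87
Jigsaw puzzle (1000 pc) £18.56: toys, buyer-exempt → 0% → £0.00
Total tax = £10.33 + £8.23 + £14.53 + £0.23 + £9.87 = £43.19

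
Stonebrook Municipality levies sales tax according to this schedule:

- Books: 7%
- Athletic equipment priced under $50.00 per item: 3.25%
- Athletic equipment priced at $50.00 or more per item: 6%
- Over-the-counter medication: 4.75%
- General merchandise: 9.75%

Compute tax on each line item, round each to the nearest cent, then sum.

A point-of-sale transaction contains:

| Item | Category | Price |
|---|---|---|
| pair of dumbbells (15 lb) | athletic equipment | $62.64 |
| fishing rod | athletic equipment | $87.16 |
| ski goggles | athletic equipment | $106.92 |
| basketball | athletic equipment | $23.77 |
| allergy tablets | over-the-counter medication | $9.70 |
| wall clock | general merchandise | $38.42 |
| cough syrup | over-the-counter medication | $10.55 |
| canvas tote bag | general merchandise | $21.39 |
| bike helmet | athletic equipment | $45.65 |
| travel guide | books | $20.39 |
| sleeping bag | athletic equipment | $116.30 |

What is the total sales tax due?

Pair of dumbbells (15 lb) $62.64: athletic equipment, $50.00 or more → 6% → $3.76
Fishing rod $87.16: athletic equipment, $50.00 or more → 6% → $5.23
Ski goggles $106.92: athletic equipment, $50.00 or more → 6% → $6.42
Basketball $23.77: athletic equipment, under $50.00 → 3.25% → $0.77
Allergy tablets $9.70: over-the-counter medication → 4.75% → $0.46
Wall clock $38.42: general merchandise → 9.75% → $3.75
Cough syrup $10.55: over-the-counter medication → 4.75% → $0.50
Canvas tote bag $21.39: general merchandise → 9.75% → $2.09
Bike helmet $45.65: athletic equipment, under $50.00 → 3.25% → $1.48
Travel guide $20.39: books → 7% → $1.43
Sleeping bag $116.30: athletic equipment, $50.00 or more → 6% → $6.98
Total tax = $3.76 + $5.23 + $6.42 + $0.77 + $0.46 + $3.75 + $0.50 + $2.09 + $1.48 + $1.43 + $6.98 = $32.87

$32.87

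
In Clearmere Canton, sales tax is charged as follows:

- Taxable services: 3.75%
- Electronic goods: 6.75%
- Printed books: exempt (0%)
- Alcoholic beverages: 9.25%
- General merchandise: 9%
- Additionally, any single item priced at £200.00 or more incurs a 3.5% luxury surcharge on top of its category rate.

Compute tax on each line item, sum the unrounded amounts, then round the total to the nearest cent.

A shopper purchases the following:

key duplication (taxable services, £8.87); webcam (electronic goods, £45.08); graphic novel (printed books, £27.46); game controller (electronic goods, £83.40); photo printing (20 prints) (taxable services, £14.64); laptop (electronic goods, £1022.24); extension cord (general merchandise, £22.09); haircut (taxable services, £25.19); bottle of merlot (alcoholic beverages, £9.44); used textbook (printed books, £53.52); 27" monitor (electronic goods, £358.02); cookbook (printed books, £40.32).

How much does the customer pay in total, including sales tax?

Key duplication £8.87: taxable services → 3.75% → £0.332625
Webcam £45.08: electronic goods → 6.75% → £3.0429
Graphic novel £27.46: printed books → 0% → £0.00
Game controller £83.40: electronic goods → 6.75% → £5.6295
Photo printing (20 prints) £14.64: taxable services → 3.75% → £0.549
Laptop £1022.24: electronic goods → 6.75% + 3.5% surcharge = 10.25% → £104.7796
Extension cord £22.09: general merchandise → 9% → £1.9881
Haircut £25.19: taxable services → 3.75% → £0.944625
Bottle of merlot £9.44: alcoholic beverages → 9.25% → £0.8732
Used textbook £53.52: printed books → 0% → £0.00
27" monitor £358.02: electronic goods → 6.75% + 3.5% surcharge = 10.25% → £36.69705
Cookbook £40.32: printed books → 0% → £0.00
Subtotal = £1710.27; unrounded tax = £154.8366 → £154.84; total due = £1865.11

£1865.11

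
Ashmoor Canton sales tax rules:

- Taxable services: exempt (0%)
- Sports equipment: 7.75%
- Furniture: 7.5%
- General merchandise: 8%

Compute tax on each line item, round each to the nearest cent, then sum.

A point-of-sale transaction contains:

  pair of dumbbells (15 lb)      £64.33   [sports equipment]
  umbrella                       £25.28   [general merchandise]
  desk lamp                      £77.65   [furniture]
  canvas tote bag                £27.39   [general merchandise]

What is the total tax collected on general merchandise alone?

£4.21

Umbrella £25.28: general merchandise → 8% → £2.02
Canvas tote bag £27.39: general merchandise → 8% → £2.19
Tax on general merchandise = £2.02 + £2.19 = £4.21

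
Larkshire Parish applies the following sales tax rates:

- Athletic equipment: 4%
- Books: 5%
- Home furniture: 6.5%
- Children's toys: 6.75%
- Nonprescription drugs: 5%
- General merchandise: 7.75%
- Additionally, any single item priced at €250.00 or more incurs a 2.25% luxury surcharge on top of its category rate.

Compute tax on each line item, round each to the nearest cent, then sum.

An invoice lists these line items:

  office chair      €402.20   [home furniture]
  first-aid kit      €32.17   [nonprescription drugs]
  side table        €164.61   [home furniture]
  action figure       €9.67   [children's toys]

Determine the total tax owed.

Office chair €402.20: home furniture → 6.5% + 2.25% surcharge = 8.75% → €35.19
First-aid kit €32.17: nonprescription drugs → 5% → €1.61
Side table €164.61: home furniture → 6.5% → €10.70
Action figure €9.67: children's toys → 6.75% → €0.65
Total tax = €35.19 + €1.61 + €10.70 + €0.65 = €48.15

€48.15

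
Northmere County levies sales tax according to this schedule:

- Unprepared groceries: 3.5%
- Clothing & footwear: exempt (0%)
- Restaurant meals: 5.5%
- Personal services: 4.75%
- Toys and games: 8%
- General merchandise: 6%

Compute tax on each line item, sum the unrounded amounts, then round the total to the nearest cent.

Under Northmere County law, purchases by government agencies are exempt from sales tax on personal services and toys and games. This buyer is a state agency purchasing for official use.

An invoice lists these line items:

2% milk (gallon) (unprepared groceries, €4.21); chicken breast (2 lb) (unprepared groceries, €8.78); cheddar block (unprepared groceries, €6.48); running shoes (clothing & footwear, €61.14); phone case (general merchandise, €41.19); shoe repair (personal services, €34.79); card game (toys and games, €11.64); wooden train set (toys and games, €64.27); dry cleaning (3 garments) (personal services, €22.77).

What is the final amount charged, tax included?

€258.42

2% milk (gallon) €4.21: unprepared groceries → 3.5% → €0.14735
Chicken breast (2 lb) €8.78: unprepared groceries → 3.5% → €0.3073
Cheddar block €6.48: unprepared groceries → 3.5% → €0.2268
Running shoes €61.14: clothing & footwear → 0% → €0.00
Phone case €41.19: general merchandise → 6% → €2.4714
Shoe repair €34.79: personal services, buyer-exempt → 0% → €0.00
Card game €11.64: toys and games, buyer-exempt → 0% → €0.00
Wooden train set €64.27: toys and games, buyer-exempt → 0% → €0.00
Dry cleaning (3 garments) €22.77: personal services, buyer-exempt → 0% → €0.00
Subtotal = €255.27; unrounded tax = €3.15285 → €3.15; total due = €258.42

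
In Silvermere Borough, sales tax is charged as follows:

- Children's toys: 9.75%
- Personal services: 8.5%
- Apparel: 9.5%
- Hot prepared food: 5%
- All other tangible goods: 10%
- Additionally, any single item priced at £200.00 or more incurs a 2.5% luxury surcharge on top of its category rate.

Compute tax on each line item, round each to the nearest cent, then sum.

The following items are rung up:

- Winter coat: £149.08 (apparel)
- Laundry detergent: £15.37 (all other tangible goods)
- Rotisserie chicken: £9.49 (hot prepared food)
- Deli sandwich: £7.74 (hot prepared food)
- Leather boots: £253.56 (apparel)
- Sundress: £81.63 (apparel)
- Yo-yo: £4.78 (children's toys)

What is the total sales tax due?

£55.21

Winter coat £149.08: apparel → 9.5% → £14.16
Laundry detergent £15.37: all other tangible goods → 10% → £1.54
Rotisserie chicken £9.49: hot prepared food → 5% → £0.47
Deli sandwich £7.74: hot prepared food → 5% → £0.39
Leather boots £253.56: apparel → 9.5% + 2.5% surcharge = 12% → £30.43
Sundress £81.63: apparel → 9.5% → £7.75
Yo-yo £4.78: children's toys → 9.75% → £0.47
Total tax = £14.16 + £1.54 + £0.47 + £0.39 + £30.43 + £7.75 + £0.47 = £55.21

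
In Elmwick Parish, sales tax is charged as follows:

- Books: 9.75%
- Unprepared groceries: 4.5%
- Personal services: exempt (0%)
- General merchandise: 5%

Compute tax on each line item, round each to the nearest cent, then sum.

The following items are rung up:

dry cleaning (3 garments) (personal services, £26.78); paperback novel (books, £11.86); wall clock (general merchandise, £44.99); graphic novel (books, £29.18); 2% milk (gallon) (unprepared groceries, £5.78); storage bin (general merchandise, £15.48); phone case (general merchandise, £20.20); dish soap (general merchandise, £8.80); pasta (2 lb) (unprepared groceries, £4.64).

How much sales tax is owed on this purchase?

£8.95

Dry cleaning (3 garments) £26.78: personal services → 0% → £0.00
Paperback novel £11.86: books → 9.75% → £1.16
Wall clock £44.99: general merchandise → 5% → £2.25
Graphic novel £29.18: books → 9.75% → £2.85
2% milk (gallon) £5.78: unprepared groceries → 4.5% → £0.26
Storage bin £15.48: general merchandise → 5% → £0.77
Phone case £20.20: general merchandise → 5% → £1.01
Dish soap £8.80: general merchandise → 5% → £0.44
Pasta (2 lb) £4.64: unprepared groceries → 4.5% → £0.21
Total tax = £1.16 + £2.25 + £2.85 + £0.26 + £0.77 + £1.01 + £0.44 + £0.21 = £8.95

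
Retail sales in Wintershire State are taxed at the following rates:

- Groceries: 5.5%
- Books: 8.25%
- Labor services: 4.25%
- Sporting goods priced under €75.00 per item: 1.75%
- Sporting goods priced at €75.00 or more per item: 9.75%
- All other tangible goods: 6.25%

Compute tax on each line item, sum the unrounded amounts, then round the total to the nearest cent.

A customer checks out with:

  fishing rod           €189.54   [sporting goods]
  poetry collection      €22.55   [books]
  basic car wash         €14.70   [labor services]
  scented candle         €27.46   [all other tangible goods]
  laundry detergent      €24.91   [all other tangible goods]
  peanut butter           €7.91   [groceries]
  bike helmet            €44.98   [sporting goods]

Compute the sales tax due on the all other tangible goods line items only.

€3.27

Scented candle €27.46: all other tangible goods → 6.25% → €1.71625
Laundry detergent €24.91: all other tangible goods → 6.25% → €1.556875
Tax on all other tangible goods: unrounded sum = €3.273125 → €3.27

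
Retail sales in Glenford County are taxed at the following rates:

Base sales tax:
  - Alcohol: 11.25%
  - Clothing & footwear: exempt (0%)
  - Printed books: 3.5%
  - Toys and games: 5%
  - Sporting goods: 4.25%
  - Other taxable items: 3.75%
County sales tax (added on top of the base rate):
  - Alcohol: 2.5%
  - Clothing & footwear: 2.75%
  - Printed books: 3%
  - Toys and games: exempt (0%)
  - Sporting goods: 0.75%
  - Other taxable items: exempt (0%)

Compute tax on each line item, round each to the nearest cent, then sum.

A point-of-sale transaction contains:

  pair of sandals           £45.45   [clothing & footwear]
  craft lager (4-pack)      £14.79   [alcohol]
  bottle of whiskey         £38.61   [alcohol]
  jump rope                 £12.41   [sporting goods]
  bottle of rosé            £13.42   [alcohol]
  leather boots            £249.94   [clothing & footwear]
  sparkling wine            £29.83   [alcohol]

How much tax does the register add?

Pair of sandals £45.45: clothing & footwear → 0% + 2.75% county = 2.75% → £1.25
Craft lager (4-pack) £14.79: alcohol → 11.25% + 2.5% county = 13.75% → £2.03
Bottle of whiskey £38.61: alcohol → 11.25% + 2.5% county = 13.75% → £5.31
Jump rope £12.41: sporting goods → 4.25% + 0.75% county = 5% → £0.62
Bottle of rosé £13.42: alcohol → 11.25% + 2.5% county = 13.75% → £1.85
Leather boots £249.94: clothing & footwear → 0% + 2.75% county = 2.75% → £6.87
Sparkling wine £29.83: alcohol → 11.25% + 2.5% county = 13.75% → £4.10
Total tax = £1.25 + £2.03 + £5.31 + £0.62 + £1.85 + £6.87 + £4.10 = £22.03

£22.03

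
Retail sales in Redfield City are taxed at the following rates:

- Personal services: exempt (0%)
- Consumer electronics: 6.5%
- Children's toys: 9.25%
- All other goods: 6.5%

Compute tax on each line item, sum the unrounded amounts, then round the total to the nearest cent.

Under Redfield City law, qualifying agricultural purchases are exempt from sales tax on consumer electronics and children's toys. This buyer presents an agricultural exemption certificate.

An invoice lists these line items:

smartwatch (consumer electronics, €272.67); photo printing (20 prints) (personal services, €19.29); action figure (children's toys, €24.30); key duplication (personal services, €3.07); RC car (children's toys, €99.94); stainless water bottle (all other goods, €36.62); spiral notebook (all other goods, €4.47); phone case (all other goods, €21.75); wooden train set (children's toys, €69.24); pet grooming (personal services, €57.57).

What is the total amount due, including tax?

€613.00

Smartwatch €272.67: consumer electronics, buyer-exempt → 0% → €0.00
Photo printing (20 prints) €19.29: personal services → 0% → €0.00
Action figure €24.30: children's toys, buyer-exempt → 0% → €0.00
Key duplication €3.07: personal services → 0% → €0.00
RC car €99.94: children's toys, buyer-exempt → 0% → €0.00
Stainless water bottle €36.62: all other goods → 6.5% → €2.3803
Spiral notebook €4.47: all other goods → 6.5% → €0.29055
Phone case €21.75: all other goods → 6.5% → €1.41375
Wooden train set €69.24: children's toys, buyer-exempt → 0% → €0.00
Pet grooming €57.57: personal services → 0% → €0.00
Subtotal = €608.92; unrounded tax = €4.0846 → €4.08; total due = €613.00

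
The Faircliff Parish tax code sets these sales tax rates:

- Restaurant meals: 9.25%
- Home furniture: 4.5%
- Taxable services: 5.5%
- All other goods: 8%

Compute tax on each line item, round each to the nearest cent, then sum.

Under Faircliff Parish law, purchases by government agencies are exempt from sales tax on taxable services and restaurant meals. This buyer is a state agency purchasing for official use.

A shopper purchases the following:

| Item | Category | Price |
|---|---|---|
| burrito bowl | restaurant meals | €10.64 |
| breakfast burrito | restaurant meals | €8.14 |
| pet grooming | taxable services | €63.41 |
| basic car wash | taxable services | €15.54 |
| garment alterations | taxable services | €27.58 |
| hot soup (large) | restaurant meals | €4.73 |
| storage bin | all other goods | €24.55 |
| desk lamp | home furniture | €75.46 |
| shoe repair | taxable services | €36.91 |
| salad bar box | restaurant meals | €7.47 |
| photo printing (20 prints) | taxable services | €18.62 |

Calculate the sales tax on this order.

Burrito bowl €10.64: restaurant meals, buyer-exempt → 0% → €0.00
Breakfast burrito €8.14: restaurant meals, buyer-exempt → 0% → €0.00
Pet grooming €63.41: taxable services, buyer-exempt → 0% → €0.00
Basic car wash €15.54: taxable services, buyer-exempt → 0% → €0.00
Garment alterations €27.58: taxable services, buyer-exempt → 0% → €0.00
Hot soup (large) €4.73: restaurant meals, buyer-exempt → 0% → €0.00
Storage bin €24.55: all other goods → 8% → €1.96
Desk lamp €75.46: home furniture → 4.5% → €3.40
Shoe repair €36.91: taxable services, buyer-exempt → 0% → €0.00
Salad bar box €7.47: restaurant meals, buyer-exempt → 0% → €0.00
Photo printing (20 prints) €18.62: taxable services, buyer-exempt → 0% → €0.00
Total tax = €1.96 + €3.40 = €5.36

€5.36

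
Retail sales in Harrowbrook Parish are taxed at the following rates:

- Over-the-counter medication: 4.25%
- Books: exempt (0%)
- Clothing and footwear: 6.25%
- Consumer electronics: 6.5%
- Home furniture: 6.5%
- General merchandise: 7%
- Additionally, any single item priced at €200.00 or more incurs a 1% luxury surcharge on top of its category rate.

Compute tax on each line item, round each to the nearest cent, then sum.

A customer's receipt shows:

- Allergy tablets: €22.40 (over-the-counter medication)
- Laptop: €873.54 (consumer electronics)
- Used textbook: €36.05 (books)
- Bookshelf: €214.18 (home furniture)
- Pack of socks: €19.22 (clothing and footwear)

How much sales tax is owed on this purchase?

€83.73

Allergy tablets €22.40: over-the-counter medication → 4.25% → €0.95
Laptop €873.54: consumer electronics → 6.5% + 1% surcharge = 7.5% → €65.52
Used textbook €36.05: books → 0% → €0.00
Bookshelf €214.18: home furniture → 6.5% + 1% surcharge = 7.5% → €16.06
Pack of socks €19.22: clothing and footwear → 6.25% → €1.20
Total tax = €0.95 + €65.52 + €16.06 + €1.20 = €83.73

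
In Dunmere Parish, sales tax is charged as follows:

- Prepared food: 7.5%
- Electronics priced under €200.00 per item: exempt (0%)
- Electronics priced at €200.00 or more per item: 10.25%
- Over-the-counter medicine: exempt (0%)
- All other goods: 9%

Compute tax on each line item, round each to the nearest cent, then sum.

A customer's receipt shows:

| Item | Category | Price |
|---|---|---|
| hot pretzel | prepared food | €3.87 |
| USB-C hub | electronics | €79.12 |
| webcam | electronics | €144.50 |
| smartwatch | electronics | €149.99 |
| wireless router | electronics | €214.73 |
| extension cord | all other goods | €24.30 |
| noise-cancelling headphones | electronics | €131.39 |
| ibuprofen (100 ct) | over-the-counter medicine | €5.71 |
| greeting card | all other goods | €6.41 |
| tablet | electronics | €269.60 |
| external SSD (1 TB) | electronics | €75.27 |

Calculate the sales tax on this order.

€52.70

Hot pretzel €3.87: prepared food → 7.5% → €0.29
USB-C hub €79.12: electronics, under €200.00 → 0% → €0.00
Webcam €144.50: electronics, under €200.00 → 0% → €0.00
Smartwatch €149.99: electronics, under €200.00 → 0% → €0.00
Wireless router €214.73: electronics, €200.00 or more → 10.25% → €22.01
Extension cord €24.30: all other goods → 9% → €2.19
Noise-cancelling headphones €131.39: electronics, under €200.00 → 0% → €0.00
Ibuprofen (100 ct) €5.71: over-the-counter medicine → 0% → €0.00
Greeting card €6.41: all other goods → 9% → €0.58
Tablet €269.60: electronics, €200.00 or more → 10.25% → €27.63
External SSD (1 TB) €75.27: electronics, under €200.00 → 0% → €0.00
Total tax = €0.29 + €22.01 + €2.19 + €0.58 + €27.63 = €52.70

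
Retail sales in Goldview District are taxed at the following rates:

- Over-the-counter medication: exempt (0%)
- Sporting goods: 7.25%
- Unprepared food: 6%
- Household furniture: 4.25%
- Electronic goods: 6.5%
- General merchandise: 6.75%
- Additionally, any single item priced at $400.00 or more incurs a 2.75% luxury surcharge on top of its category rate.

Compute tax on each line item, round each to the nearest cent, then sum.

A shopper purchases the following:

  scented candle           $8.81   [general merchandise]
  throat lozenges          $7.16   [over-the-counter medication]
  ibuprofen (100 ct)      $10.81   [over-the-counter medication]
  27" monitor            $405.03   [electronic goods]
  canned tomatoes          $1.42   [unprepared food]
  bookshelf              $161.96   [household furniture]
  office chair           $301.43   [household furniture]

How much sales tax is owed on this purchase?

Scented candle $8.81: general merchandise → 6.75% → $0.59
Throat lozenges $7.16: over-the-counter medication → 0% → $0.00
Ibuprofen (100 ct) $10.81: over-the-counter medication → 0% → $0.00
27" monitor $405.03: electronic goods → 6.5% + 2.75% surcharge = 9.25% → $37.47
Canned tomatoes $1.42: unprepared food → 6% → $0.09
Bookshelf $161.96: household furniture → 4.25% → $6.88
Office chair $301.43: household furniture → 4.25% → $12.81
Total tax = $0.59 + $37.47 + $0.09 + $6.88 + $12.81 = $57.84

$57.84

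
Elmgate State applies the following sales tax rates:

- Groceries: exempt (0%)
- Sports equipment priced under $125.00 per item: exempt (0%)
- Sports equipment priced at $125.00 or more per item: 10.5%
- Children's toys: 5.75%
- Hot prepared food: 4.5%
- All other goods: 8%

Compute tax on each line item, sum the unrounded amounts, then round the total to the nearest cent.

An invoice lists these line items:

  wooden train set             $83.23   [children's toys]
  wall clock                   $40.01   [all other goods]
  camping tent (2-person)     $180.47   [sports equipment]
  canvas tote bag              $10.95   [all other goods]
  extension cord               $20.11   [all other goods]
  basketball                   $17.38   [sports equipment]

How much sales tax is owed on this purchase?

Wooden train set $83.23: children's toys → 5.75% → $4.785725
Wall clock $40.01: all other goods → 8% → $3.2008
Camping tent (2-person) $180.47: sports equipment, $125.00 or more → 10.5% → $18.94935
Canvas tote bag $10.95: all other goods → 8% → $0.876
Extension cord $20.11: all other goods → 8% → $1.6088
Basketball $17.38: sports equipment, under $125.00 → 0% → $0.00
Unrounded tax sum = $29.420675 → $29.42

$29.42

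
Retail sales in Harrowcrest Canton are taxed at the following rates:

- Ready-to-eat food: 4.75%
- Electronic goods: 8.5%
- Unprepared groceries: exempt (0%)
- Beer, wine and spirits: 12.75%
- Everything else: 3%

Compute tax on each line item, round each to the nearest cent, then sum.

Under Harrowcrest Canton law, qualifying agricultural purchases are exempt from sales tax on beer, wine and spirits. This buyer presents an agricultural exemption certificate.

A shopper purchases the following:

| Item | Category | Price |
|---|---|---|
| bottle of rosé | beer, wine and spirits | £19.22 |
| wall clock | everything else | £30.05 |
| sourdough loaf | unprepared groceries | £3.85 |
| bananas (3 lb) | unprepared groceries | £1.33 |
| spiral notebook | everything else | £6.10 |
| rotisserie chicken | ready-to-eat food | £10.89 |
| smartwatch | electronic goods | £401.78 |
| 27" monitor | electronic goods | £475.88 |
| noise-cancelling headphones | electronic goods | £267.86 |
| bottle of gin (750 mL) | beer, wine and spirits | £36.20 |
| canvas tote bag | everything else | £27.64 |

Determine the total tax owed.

Bottle of rosé £19.22: beer, wine and spirits, buyer-exempt → 0% → £0.00
Wall clock £30.05: everything else → 3% → £0.90
Sourdough loaf £3.85: unprepared groceries → 0% → £0.00
Bananas (3 lb) £1.33: unprepared groceries → 0% → £0.00
Spiral notebook £6.10: everything else → 3% → £0.18
Rotisserie chicken £10.89: ready-to-eat food → 4.75% → £0.52
Smartwatch £401.78: electronic goods → 8.5% → £34.15
27" monitor £475.88: electronic goods → 8.5% → £40.45
Noise-cancelling headphones £267.86: electronic goods → 8.5% → £22.77
Bottle of gin (750 mL) £36.20: beer, wine and spirits, buyer-exempt → 0% → £0.00
Canvas tote bag £27.64: everything else → 3% → £0.83
Total tax = £0.90 + £0.18 + £0.52 + £34.15 + £40.45 + £22.77 + £0.83 = £99.80

£99.80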